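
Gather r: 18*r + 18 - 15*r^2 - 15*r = -15*r^2 + 3*r + 18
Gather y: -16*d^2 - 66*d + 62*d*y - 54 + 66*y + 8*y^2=-16*d^2 - 66*d + 8*y^2 + y*(62*d + 66) - 54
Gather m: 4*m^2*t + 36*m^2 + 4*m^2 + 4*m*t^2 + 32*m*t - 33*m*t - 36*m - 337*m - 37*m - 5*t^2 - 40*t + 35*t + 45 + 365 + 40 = m^2*(4*t + 40) + m*(4*t^2 - t - 410) - 5*t^2 - 5*t + 450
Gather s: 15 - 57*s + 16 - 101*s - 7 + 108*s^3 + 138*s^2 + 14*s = 108*s^3 + 138*s^2 - 144*s + 24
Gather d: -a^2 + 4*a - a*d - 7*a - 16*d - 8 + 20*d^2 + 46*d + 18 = -a^2 - 3*a + 20*d^2 + d*(30 - a) + 10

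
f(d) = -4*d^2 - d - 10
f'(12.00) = -97.00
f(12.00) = -598.00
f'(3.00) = -25.00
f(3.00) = -49.00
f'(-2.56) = 19.48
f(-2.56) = -33.65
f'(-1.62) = 11.96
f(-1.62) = -18.88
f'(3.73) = -30.84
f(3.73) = -69.38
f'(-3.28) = 25.24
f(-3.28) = -49.75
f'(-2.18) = 16.44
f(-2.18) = -26.83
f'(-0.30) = 1.40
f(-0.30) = -10.06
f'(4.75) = -39.00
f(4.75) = -105.00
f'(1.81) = -15.48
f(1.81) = -24.91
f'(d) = -8*d - 1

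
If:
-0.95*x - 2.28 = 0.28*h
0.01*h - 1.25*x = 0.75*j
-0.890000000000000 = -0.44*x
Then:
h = -15.01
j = -3.57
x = 2.02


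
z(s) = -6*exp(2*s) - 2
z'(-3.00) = -0.03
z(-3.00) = -2.01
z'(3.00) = -4841.15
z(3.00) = -2422.57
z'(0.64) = -43.16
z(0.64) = -23.58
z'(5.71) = -1093513.70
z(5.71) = -546758.85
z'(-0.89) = -2.02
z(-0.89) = -3.01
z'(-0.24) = -7.43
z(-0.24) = -5.71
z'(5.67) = -1009440.37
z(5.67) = -504722.19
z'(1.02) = -92.29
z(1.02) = -48.14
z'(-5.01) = -0.00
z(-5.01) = -2.00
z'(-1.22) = -1.05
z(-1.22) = -2.52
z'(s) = -12*exp(2*s)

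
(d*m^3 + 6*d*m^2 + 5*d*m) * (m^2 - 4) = d*m^5 + 6*d*m^4 + d*m^3 - 24*d*m^2 - 20*d*m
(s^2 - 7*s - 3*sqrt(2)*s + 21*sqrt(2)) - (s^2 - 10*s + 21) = -3*sqrt(2)*s + 3*s - 21 + 21*sqrt(2)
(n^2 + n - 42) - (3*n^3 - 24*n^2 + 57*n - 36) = -3*n^3 + 25*n^2 - 56*n - 6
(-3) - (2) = -5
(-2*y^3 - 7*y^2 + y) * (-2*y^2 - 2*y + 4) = 4*y^5 + 18*y^4 + 4*y^3 - 30*y^2 + 4*y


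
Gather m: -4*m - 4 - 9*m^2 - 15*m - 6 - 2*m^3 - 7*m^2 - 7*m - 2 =-2*m^3 - 16*m^2 - 26*m - 12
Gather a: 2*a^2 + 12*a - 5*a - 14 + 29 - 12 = 2*a^2 + 7*a + 3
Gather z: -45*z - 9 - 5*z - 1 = -50*z - 10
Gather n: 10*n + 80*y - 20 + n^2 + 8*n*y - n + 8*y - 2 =n^2 + n*(8*y + 9) + 88*y - 22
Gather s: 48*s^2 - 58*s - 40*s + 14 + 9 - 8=48*s^2 - 98*s + 15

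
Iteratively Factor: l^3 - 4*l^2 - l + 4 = (l - 4)*(l^2 - 1) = (l - 4)*(l + 1)*(l - 1)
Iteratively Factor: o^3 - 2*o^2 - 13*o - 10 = (o + 2)*(o^2 - 4*o - 5) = (o + 1)*(o + 2)*(o - 5)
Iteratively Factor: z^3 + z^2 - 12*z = (z)*(z^2 + z - 12) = z*(z + 4)*(z - 3)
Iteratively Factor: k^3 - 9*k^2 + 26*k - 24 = (k - 2)*(k^2 - 7*k + 12) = (k - 4)*(k - 2)*(k - 3)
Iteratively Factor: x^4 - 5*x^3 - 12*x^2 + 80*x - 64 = (x - 1)*(x^3 - 4*x^2 - 16*x + 64) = (x - 1)*(x + 4)*(x^2 - 8*x + 16) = (x - 4)*(x - 1)*(x + 4)*(x - 4)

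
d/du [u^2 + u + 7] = 2*u + 1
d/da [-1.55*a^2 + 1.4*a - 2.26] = 1.4 - 3.1*a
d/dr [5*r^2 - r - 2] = 10*r - 1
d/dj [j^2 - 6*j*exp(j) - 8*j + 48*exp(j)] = -6*j*exp(j) + 2*j + 42*exp(j) - 8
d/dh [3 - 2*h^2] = -4*h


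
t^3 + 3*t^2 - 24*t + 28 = (t - 2)^2*(t + 7)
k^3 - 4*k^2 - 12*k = k*(k - 6)*(k + 2)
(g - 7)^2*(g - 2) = g^3 - 16*g^2 + 77*g - 98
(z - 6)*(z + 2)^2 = z^3 - 2*z^2 - 20*z - 24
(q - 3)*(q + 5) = q^2 + 2*q - 15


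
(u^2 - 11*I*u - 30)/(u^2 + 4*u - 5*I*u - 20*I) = (u - 6*I)/(u + 4)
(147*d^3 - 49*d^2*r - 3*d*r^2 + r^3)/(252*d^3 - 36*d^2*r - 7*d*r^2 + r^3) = (-21*d^2 + 4*d*r + r^2)/(-36*d^2 + r^2)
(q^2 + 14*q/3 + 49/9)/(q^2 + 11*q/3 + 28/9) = (3*q + 7)/(3*q + 4)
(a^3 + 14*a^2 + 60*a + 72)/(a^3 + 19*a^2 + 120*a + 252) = (a + 2)/(a + 7)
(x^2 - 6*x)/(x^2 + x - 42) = x/(x + 7)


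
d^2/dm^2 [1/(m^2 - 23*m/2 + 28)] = 4*(-4*m^2 + 46*m + (4*m - 23)^2 - 112)/(2*m^2 - 23*m + 56)^3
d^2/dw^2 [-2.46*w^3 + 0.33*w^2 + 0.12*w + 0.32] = 0.66 - 14.76*w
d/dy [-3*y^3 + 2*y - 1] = 2 - 9*y^2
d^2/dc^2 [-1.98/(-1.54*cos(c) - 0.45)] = (4.695768*sin(c)^2 + 1.37214*cos(c) + 4.695768)/(1.54*cos(c) + 0.45)^3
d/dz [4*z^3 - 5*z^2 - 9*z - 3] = 12*z^2 - 10*z - 9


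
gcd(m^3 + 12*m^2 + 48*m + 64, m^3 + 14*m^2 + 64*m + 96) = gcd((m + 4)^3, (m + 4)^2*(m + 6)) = m^2 + 8*m + 16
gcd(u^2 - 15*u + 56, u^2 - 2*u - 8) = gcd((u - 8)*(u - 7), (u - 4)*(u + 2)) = 1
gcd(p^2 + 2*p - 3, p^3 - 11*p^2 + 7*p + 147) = p + 3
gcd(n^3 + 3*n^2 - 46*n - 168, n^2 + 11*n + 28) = n + 4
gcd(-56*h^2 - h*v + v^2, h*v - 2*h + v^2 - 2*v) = 1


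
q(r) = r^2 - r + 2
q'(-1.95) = -4.90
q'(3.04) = 5.08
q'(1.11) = 1.22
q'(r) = 2*r - 1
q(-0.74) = 3.29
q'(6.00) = 11.00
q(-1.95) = 7.75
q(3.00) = 8.00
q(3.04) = 8.20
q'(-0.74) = -2.48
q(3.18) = 8.93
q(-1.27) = 4.88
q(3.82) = 12.77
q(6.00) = 32.00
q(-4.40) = 25.76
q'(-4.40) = -9.80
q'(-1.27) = -3.54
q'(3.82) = 6.64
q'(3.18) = 5.36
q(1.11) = 2.12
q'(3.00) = 5.00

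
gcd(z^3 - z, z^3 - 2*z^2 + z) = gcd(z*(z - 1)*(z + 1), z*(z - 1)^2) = z^2 - z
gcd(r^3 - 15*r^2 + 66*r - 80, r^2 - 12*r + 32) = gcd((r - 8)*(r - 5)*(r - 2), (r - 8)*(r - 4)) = r - 8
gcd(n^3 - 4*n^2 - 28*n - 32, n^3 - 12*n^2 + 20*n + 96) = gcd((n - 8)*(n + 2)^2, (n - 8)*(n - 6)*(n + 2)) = n^2 - 6*n - 16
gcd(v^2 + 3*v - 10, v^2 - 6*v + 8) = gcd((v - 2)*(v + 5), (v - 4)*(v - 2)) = v - 2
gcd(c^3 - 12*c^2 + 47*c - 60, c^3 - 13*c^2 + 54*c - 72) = c^2 - 7*c + 12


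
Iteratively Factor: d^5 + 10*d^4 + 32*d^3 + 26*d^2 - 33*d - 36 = (d - 1)*(d^4 + 11*d^3 + 43*d^2 + 69*d + 36) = (d - 1)*(d + 3)*(d^3 + 8*d^2 + 19*d + 12) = (d - 1)*(d + 3)^2*(d^2 + 5*d + 4) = (d - 1)*(d + 3)^2*(d + 4)*(d + 1)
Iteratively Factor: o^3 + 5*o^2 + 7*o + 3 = (o + 1)*(o^2 + 4*o + 3) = (o + 1)*(o + 3)*(o + 1)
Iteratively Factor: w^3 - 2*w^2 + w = (w)*(w^2 - 2*w + 1) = w*(w - 1)*(w - 1)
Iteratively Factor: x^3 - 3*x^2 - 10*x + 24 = (x + 3)*(x^2 - 6*x + 8) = (x - 2)*(x + 3)*(x - 4)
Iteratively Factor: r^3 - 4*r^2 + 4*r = (r - 2)*(r^2 - 2*r) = (r - 2)^2*(r)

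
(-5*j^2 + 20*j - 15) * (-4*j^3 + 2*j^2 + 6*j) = 20*j^5 - 90*j^4 + 70*j^3 + 90*j^2 - 90*j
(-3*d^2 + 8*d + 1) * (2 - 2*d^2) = 6*d^4 - 16*d^3 - 8*d^2 + 16*d + 2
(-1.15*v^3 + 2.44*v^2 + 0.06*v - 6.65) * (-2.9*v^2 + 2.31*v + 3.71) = 3.335*v^5 - 9.7325*v^4 + 1.1959*v^3 + 28.476*v^2 - 15.1389*v - 24.6715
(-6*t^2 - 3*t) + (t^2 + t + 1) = -5*t^2 - 2*t + 1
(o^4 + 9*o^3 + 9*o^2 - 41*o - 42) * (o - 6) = o^5 + 3*o^4 - 45*o^3 - 95*o^2 + 204*o + 252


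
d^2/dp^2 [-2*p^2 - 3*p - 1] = -4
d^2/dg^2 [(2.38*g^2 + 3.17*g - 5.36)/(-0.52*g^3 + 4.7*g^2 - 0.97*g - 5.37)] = (-1.287104*g^6 - 5.14300800000001*g^5 + 71.07984*g^4 - 275.108216*g^3 + 472.44588*g^2 - 716.466804*g + 176.40931)/(0.140608*g^9 - 3.81264*g^8 + 35.247264*g^7 - 113.690936*g^6 - 12.995976*g^5 + 358.854978*g^4 - 100.992743*g^3 - 391.442391*g^2 + 83.915379*g + 154.854153)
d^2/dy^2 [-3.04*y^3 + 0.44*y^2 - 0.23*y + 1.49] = 0.88 - 18.24*y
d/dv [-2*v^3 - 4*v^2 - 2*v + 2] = -6*v^2 - 8*v - 2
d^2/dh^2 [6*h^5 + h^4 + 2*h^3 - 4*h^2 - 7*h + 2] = 120*h^3 + 12*h^2 + 12*h - 8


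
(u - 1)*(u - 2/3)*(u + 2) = u^3 + u^2/3 - 8*u/3 + 4/3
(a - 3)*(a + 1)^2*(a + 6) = a^4 + 5*a^3 - 11*a^2 - 33*a - 18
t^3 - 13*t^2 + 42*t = t*(t - 7)*(t - 6)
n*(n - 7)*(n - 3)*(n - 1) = n^4 - 11*n^3 + 31*n^2 - 21*n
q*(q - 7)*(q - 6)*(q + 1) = q^4 - 12*q^3 + 29*q^2 + 42*q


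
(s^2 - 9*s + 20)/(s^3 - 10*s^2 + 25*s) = (s - 4)/(s*(s - 5))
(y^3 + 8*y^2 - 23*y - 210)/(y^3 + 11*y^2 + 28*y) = (y^2 + y - 30)/(y*(y + 4))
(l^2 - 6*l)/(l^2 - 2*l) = (l - 6)/(l - 2)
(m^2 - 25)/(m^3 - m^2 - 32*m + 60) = (m + 5)/(m^2 + 4*m - 12)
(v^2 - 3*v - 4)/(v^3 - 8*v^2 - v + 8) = (v - 4)/(v^2 - 9*v + 8)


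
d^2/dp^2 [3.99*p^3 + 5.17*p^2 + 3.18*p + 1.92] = 23.94*p + 10.34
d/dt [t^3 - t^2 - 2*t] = 3*t^2 - 2*t - 2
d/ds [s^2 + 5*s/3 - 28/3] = 2*s + 5/3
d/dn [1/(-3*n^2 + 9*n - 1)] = 3*(2*n - 3)/(3*n^2 - 9*n + 1)^2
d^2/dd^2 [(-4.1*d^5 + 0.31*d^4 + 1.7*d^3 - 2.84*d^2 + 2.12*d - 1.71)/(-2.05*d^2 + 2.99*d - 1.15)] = (103.3815*d^7 - 404.70075*d^6 + 625.23729*d^5 - 443.949036*d^4 + 120.11608*d^3 + 33.09885*d^2 - 46.39077*d + 15.445052)/(8.615125*d^6 - 37.696425*d^5 + 69.48024*d^4 - 69.024449*d^3 + 38.97672*d^2 - 11.862825*d + 1.520875)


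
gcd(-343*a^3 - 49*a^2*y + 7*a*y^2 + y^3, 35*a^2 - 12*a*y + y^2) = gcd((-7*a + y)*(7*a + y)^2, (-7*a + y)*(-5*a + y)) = -7*a + y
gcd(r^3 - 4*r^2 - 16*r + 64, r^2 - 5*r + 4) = r - 4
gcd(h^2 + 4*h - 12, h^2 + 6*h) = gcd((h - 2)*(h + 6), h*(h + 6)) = h + 6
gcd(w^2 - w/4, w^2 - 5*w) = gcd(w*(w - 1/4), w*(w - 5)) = w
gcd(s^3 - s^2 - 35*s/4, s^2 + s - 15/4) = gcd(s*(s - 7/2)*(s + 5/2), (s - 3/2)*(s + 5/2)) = s + 5/2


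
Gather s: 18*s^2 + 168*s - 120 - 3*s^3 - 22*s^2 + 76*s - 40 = -3*s^3 - 4*s^2 + 244*s - 160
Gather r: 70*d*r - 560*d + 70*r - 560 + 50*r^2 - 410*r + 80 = -560*d + 50*r^2 + r*(70*d - 340) - 480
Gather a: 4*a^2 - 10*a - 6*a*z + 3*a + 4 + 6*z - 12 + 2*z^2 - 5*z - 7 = 4*a^2 + a*(-6*z - 7) + 2*z^2 + z - 15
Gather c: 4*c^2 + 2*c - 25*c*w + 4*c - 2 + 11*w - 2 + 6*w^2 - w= 4*c^2 + c*(6 - 25*w) + 6*w^2 + 10*w - 4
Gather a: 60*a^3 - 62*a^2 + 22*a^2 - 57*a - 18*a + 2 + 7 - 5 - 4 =60*a^3 - 40*a^2 - 75*a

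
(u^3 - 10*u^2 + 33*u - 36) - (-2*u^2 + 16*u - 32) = u^3 - 8*u^2 + 17*u - 4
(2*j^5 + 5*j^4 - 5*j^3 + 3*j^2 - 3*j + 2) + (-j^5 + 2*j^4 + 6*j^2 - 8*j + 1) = j^5 + 7*j^4 - 5*j^3 + 9*j^2 - 11*j + 3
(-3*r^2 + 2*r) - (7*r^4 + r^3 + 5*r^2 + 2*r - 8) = -7*r^4 - r^3 - 8*r^2 + 8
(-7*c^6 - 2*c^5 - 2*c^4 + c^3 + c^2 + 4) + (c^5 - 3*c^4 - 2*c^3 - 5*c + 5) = -7*c^6 - c^5 - 5*c^4 - c^3 + c^2 - 5*c + 9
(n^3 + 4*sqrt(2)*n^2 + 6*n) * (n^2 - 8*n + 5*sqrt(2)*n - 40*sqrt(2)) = n^5 - 8*n^4 + 9*sqrt(2)*n^4 - 72*sqrt(2)*n^3 + 46*n^3 - 368*n^2 + 30*sqrt(2)*n^2 - 240*sqrt(2)*n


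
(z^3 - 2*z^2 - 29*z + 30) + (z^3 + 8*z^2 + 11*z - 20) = 2*z^3 + 6*z^2 - 18*z + 10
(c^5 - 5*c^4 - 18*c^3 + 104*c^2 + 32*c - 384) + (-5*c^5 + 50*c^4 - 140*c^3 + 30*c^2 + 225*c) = -4*c^5 + 45*c^4 - 158*c^3 + 134*c^2 + 257*c - 384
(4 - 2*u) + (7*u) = 5*u + 4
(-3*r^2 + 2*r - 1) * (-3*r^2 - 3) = 9*r^4 - 6*r^3 + 12*r^2 - 6*r + 3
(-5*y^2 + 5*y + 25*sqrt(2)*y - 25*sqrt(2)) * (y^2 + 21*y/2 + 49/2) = -5*y^4 - 95*y^3/2 + 25*sqrt(2)*y^3 - 70*y^2 + 475*sqrt(2)*y^2/2 + 245*y/2 + 350*sqrt(2)*y - 1225*sqrt(2)/2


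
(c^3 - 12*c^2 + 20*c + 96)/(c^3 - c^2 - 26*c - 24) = (c^2 - 6*c - 16)/(c^2 + 5*c + 4)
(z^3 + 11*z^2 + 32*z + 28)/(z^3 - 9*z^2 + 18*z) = (z^3 + 11*z^2 + 32*z + 28)/(z*(z^2 - 9*z + 18))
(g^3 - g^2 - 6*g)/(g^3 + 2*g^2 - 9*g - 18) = g/(g + 3)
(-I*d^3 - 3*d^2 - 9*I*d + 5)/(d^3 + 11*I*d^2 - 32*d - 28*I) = (-I*d^3 - 3*d^2 - 9*I*d + 5)/(d^3 + 11*I*d^2 - 32*d - 28*I)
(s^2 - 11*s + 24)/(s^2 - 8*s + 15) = (s - 8)/(s - 5)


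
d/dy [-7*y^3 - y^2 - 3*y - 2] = -21*y^2 - 2*y - 3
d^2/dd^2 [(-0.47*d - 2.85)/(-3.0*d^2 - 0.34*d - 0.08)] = ((0.47*d + 2.85)*(6.0*d + 0.34)*(12.0*d + 0.68) - (8.46*d + 17.4196)*(3.0*d^2 + 0.34*d + 0.08))/(3.0*d^2 + 0.34*d + 0.08)^3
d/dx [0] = 0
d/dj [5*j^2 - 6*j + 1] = 10*j - 6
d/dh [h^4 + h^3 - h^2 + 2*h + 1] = 4*h^3 + 3*h^2 - 2*h + 2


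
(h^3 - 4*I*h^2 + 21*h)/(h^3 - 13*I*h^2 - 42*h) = (h + 3*I)/(h - 6*I)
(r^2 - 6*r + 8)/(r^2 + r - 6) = (r - 4)/(r + 3)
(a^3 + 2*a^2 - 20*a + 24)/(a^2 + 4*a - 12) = a - 2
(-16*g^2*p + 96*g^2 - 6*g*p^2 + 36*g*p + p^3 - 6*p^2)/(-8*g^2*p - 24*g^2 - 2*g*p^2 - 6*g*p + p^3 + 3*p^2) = (-8*g*p + 48*g + p^2 - 6*p)/(-4*g*p - 12*g + p^2 + 3*p)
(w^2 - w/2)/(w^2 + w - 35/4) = 2*w*(2*w - 1)/(4*w^2 + 4*w - 35)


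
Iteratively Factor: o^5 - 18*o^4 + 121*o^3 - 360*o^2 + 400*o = (o)*(o^4 - 18*o^3 + 121*o^2 - 360*o + 400) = o*(o - 5)*(o^3 - 13*o^2 + 56*o - 80) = o*(o - 5)*(o - 4)*(o^2 - 9*o + 20) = o*(o - 5)^2*(o - 4)*(o - 4)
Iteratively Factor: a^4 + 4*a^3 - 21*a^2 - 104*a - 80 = (a + 4)*(a^3 - 21*a - 20) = (a + 1)*(a + 4)*(a^2 - a - 20) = (a - 5)*(a + 1)*(a + 4)*(a + 4)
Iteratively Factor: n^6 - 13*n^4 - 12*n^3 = (n + 3)*(n^5 - 3*n^4 - 4*n^3) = (n + 1)*(n + 3)*(n^4 - 4*n^3) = n*(n + 1)*(n + 3)*(n^3 - 4*n^2) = n^2*(n + 1)*(n + 3)*(n^2 - 4*n) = n^3*(n + 1)*(n + 3)*(n - 4)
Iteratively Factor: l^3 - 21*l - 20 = (l + 1)*(l^2 - l - 20) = (l + 1)*(l + 4)*(l - 5)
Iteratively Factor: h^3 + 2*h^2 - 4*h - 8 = (h + 2)*(h^2 - 4) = (h + 2)^2*(h - 2)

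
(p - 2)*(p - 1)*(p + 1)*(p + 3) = p^4 + p^3 - 7*p^2 - p + 6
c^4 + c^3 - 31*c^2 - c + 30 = (c - 5)*(c - 1)*(c + 1)*(c + 6)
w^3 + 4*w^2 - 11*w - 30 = (w - 3)*(w + 2)*(w + 5)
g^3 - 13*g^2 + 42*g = g*(g - 7)*(g - 6)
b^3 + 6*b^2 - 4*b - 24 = (b - 2)*(b + 2)*(b + 6)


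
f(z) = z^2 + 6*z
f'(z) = 2*z + 6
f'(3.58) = 13.16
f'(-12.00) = -18.00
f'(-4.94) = -3.88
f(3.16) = 28.95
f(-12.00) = 72.00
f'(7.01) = 20.02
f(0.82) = 5.59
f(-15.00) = 135.00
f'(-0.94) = 4.12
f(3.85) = 37.92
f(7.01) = 91.20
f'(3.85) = 13.70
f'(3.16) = 12.32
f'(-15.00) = -24.00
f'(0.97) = 7.94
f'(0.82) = 7.64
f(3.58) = 34.30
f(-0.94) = -4.76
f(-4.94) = -5.24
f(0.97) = 6.76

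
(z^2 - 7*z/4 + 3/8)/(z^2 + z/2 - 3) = (z - 1/4)/(z + 2)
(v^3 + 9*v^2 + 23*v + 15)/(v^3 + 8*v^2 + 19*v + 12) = (v + 5)/(v + 4)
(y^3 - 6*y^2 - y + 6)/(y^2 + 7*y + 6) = (y^2 - 7*y + 6)/(y + 6)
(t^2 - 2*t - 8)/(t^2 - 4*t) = (t + 2)/t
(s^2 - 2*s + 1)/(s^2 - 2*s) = (s^2 - 2*s + 1)/(s*(s - 2))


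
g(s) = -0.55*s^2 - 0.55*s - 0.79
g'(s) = -1.1*s - 0.55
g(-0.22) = -0.70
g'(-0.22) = -0.31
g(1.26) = -2.36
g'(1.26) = -1.94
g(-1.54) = -1.25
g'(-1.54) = 1.14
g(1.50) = -2.85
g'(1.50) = -2.20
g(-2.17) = -2.19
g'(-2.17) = 1.84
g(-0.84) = -0.72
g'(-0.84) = 0.37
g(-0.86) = -0.72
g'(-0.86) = 0.40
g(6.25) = -25.71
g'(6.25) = -7.42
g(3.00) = -7.39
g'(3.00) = -3.85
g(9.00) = -50.29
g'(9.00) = -10.45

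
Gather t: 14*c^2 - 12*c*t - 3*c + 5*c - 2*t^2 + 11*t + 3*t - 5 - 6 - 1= 14*c^2 + 2*c - 2*t^2 + t*(14 - 12*c) - 12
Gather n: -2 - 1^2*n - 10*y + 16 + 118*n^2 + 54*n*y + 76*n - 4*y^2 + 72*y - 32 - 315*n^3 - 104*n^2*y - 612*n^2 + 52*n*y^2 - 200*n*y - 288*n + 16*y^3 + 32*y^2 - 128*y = -315*n^3 + n^2*(-104*y - 494) + n*(52*y^2 - 146*y - 213) + 16*y^3 + 28*y^2 - 66*y - 18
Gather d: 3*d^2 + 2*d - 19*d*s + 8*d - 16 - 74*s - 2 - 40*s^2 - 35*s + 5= 3*d^2 + d*(10 - 19*s) - 40*s^2 - 109*s - 13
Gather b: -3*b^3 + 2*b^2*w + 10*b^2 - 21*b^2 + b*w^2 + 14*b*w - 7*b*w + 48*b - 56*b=-3*b^3 + b^2*(2*w - 11) + b*(w^2 + 7*w - 8)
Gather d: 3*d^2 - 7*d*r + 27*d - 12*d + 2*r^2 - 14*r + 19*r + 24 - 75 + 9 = 3*d^2 + d*(15 - 7*r) + 2*r^2 + 5*r - 42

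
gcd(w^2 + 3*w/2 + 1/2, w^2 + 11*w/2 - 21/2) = 1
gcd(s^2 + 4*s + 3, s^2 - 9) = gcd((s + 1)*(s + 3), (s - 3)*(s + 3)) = s + 3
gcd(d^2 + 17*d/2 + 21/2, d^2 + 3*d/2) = d + 3/2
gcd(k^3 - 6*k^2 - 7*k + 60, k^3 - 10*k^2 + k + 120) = k^2 - 2*k - 15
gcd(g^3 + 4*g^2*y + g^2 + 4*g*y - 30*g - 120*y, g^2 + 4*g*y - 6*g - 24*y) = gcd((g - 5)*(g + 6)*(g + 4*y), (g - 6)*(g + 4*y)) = g + 4*y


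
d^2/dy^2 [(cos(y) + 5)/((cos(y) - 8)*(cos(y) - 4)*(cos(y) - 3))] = 2*(-3694*(1 - cos(y)^2)^2 - 15*sin(y)^6 - 2*cos(y)^7 - 15*cos(y)^6 + 439*cos(y)^5 + 9367*cos(y)^3 - 2886*cos(y)^2 - 39108*cos(y) + 26157)/((cos(y) - 8)^3*(cos(y) - 4)^3*(cos(y) - 3)^3)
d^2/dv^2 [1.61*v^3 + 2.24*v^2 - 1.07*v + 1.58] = 9.66*v + 4.48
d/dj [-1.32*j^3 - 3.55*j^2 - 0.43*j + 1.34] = -3.96*j^2 - 7.1*j - 0.43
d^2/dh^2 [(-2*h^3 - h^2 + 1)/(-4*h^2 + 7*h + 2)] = 2*(142*h^3 + 60*h^2 + 108*h - 53)/(64*h^6 - 336*h^5 + 492*h^4 - 7*h^3 - 246*h^2 - 84*h - 8)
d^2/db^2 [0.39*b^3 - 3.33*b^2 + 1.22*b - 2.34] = 2.34*b - 6.66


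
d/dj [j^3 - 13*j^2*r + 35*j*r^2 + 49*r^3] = 3*j^2 - 26*j*r + 35*r^2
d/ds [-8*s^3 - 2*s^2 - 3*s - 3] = -24*s^2 - 4*s - 3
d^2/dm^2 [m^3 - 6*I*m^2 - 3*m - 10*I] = 6*m - 12*I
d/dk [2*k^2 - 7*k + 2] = 4*k - 7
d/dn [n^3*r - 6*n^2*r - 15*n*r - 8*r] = 3*r*(n^2 - 4*n - 5)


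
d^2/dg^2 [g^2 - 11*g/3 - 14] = 2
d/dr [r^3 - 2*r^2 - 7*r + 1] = 3*r^2 - 4*r - 7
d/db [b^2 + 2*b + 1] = 2*b + 2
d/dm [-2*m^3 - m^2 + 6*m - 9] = -6*m^2 - 2*m + 6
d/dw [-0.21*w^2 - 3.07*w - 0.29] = -0.42*w - 3.07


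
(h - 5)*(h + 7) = h^2 + 2*h - 35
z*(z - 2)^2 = z^3 - 4*z^2 + 4*z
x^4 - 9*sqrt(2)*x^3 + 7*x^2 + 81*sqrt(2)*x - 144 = (x - 3)*(x + 3)*(x - 8*sqrt(2))*(x - sqrt(2))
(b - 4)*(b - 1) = b^2 - 5*b + 4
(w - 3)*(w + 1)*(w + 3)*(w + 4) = w^4 + 5*w^3 - 5*w^2 - 45*w - 36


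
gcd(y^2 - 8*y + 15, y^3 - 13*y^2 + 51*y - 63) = y - 3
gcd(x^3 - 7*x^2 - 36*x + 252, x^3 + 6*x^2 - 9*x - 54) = x + 6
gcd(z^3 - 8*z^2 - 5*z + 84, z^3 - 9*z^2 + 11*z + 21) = z - 7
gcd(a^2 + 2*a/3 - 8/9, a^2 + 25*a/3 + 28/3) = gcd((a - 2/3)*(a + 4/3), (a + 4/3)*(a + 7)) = a + 4/3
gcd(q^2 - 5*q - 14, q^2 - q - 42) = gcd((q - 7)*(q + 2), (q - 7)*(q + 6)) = q - 7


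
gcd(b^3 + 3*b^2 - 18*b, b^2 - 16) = 1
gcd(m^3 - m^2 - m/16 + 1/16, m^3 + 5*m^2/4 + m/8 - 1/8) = m - 1/4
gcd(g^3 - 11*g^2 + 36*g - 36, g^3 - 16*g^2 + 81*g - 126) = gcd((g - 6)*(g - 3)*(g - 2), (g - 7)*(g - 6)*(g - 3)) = g^2 - 9*g + 18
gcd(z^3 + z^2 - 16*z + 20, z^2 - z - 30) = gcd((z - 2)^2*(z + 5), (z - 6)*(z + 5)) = z + 5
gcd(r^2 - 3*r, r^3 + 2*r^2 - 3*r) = r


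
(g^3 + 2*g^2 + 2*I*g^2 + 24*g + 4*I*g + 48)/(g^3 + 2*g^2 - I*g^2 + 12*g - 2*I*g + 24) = (g + 6*I)/(g + 3*I)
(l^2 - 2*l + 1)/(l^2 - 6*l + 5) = (l - 1)/(l - 5)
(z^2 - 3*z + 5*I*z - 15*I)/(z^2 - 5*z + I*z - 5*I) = (z^2 + z*(-3 + 5*I) - 15*I)/(z^2 + z*(-5 + I) - 5*I)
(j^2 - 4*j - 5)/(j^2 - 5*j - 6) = (j - 5)/(j - 6)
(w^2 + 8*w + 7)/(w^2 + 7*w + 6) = (w + 7)/(w + 6)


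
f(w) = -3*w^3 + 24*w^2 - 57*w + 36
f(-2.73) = 431.52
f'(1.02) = -17.40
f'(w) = -9*w^2 + 48*w - 57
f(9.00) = -720.00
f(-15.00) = 16416.00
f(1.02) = -0.35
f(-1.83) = 239.07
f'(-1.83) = -174.98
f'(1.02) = -17.40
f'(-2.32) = -216.80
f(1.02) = -0.35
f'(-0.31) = -72.74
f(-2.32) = 334.88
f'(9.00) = -354.00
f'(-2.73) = -255.12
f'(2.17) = 4.78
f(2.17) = -5.33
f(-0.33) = 57.53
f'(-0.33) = -73.82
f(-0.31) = 56.07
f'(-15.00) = -2802.00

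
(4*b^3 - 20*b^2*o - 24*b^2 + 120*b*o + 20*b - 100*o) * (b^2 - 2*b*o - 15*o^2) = 4*b^5 - 28*b^4*o - 24*b^4 - 20*b^3*o^2 + 168*b^3*o + 20*b^3 + 300*b^2*o^3 + 120*b^2*o^2 - 140*b^2*o - 1800*b*o^3 - 100*b*o^2 + 1500*o^3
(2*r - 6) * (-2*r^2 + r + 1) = -4*r^3 + 14*r^2 - 4*r - 6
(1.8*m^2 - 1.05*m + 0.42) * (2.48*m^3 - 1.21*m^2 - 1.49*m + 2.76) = 4.464*m^5 - 4.782*m^4 - 0.3699*m^3 + 6.0243*m^2 - 3.5238*m + 1.1592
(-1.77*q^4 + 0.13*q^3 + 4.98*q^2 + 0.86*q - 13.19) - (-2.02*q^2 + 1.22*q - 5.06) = -1.77*q^4 + 0.13*q^3 + 7.0*q^2 - 0.36*q - 8.13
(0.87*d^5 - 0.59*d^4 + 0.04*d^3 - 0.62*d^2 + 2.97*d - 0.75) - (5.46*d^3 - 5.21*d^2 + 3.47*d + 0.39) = 0.87*d^5 - 0.59*d^4 - 5.42*d^3 + 4.59*d^2 - 0.5*d - 1.14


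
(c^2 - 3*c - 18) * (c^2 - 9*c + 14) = c^4 - 12*c^3 + 23*c^2 + 120*c - 252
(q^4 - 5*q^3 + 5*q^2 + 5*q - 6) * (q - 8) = q^5 - 13*q^4 + 45*q^3 - 35*q^2 - 46*q + 48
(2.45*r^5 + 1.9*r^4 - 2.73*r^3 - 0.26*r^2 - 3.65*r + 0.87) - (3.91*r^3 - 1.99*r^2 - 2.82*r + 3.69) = 2.45*r^5 + 1.9*r^4 - 6.64*r^3 + 1.73*r^2 - 0.83*r - 2.82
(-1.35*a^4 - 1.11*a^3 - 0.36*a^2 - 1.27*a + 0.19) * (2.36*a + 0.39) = -3.186*a^5 - 3.1461*a^4 - 1.2825*a^3 - 3.1376*a^2 - 0.0469000000000001*a + 0.0741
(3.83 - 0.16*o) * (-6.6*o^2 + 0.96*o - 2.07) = 1.056*o^3 - 25.4316*o^2 + 4.008*o - 7.9281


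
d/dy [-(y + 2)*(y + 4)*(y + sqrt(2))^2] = -(y + sqrt(2))*(2*(y + 2)*(y + 4) + (y + 2)*(y + sqrt(2)) + (y + 4)*(y + sqrt(2)))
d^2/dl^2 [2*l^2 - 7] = 4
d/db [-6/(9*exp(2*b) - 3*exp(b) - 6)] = (12*exp(b) - 2)*exp(b)/(-3*exp(2*b) + exp(b) + 2)^2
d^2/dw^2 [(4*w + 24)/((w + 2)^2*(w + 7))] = 8*(3*w^3 + 57*w^2 + 377*w + 850)/(w^7 + 29*w^6 + 339*w^5 + 2055*w^4 + 6960*w^3 + 13272*w^2 + 13328*w + 5488)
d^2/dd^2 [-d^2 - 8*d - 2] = -2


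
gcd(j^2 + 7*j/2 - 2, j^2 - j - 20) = j + 4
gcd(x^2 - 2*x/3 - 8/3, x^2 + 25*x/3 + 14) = 1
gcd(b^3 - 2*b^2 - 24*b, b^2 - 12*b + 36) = b - 6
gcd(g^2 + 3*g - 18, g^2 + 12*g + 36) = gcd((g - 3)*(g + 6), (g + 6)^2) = g + 6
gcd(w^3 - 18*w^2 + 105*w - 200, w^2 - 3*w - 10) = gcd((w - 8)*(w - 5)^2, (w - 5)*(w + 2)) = w - 5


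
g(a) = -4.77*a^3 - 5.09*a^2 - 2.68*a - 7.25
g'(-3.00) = -100.93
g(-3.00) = 83.77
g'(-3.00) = -100.93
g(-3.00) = 83.77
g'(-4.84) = -288.63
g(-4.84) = 427.31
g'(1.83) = -69.23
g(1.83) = -58.43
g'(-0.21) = -1.17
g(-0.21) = -6.87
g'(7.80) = -952.70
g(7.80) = -2601.44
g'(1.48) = -49.09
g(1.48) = -37.83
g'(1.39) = -44.48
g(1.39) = -33.62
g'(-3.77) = -167.69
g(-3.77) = 186.10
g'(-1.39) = -16.18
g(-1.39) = -0.55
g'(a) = -14.31*a^2 - 10.18*a - 2.68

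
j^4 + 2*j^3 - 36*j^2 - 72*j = j*(j - 6)*(j + 2)*(j + 6)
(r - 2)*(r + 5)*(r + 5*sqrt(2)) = r^3 + 3*r^2 + 5*sqrt(2)*r^2 - 10*r + 15*sqrt(2)*r - 50*sqrt(2)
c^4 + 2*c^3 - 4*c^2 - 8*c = c*(c - 2)*(c + 2)^2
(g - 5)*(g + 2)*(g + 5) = g^3 + 2*g^2 - 25*g - 50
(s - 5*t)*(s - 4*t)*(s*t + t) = s^3*t - 9*s^2*t^2 + s^2*t + 20*s*t^3 - 9*s*t^2 + 20*t^3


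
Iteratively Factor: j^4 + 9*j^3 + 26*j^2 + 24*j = (j + 3)*(j^3 + 6*j^2 + 8*j) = j*(j + 3)*(j^2 + 6*j + 8) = j*(j + 2)*(j + 3)*(j + 4)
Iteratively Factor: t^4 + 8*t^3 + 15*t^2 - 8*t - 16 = (t + 4)*(t^3 + 4*t^2 - t - 4) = (t - 1)*(t + 4)*(t^2 + 5*t + 4) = (t - 1)*(t + 1)*(t + 4)*(t + 4)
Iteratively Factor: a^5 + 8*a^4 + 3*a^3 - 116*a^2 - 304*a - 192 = (a + 3)*(a^4 + 5*a^3 - 12*a^2 - 80*a - 64) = (a + 1)*(a + 3)*(a^3 + 4*a^2 - 16*a - 64) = (a - 4)*(a + 1)*(a + 3)*(a^2 + 8*a + 16) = (a - 4)*(a + 1)*(a + 3)*(a + 4)*(a + 4)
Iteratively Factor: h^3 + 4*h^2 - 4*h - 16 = (h + 4)*(h^2 - 4) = (h - 2)*(h + 4)*(h + 2)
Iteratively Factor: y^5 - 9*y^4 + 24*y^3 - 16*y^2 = (y - 1)*(y^4 - 8*y^3 + 16*y^2) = (y - 4)*(y - 1)*(y^3 - 4*y^2) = y*(y - 4)*(y - 1)*(y^2 - 4*y) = y*(y - 4)^2*(y - 1)*(y)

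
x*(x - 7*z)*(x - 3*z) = x^3 - 10*x^2*z + 21*x*z^2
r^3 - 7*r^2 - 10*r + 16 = (r - 8)*(r - 1)*(r + 2)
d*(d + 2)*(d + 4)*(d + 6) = d^4 + 12*d^3 + 44*d^2 + 48*d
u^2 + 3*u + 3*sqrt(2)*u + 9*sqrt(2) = (u + 3)*(u + 3*sqrt(2))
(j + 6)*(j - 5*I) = j^2 + 6*j - 5*I*j - 30*I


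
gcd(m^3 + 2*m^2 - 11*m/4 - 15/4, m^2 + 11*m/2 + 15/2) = m + 5/2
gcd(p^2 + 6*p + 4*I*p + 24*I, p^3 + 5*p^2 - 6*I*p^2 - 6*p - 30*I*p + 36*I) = p + 6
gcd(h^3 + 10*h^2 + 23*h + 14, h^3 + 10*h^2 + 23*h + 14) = h^3 + 10*h^2 + 23*h + 14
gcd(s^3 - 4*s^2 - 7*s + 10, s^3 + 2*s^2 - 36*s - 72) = s + 2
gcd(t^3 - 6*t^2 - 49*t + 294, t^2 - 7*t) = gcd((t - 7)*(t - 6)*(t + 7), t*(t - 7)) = t - 7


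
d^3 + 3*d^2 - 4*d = d*(d - 1)*(d + 4)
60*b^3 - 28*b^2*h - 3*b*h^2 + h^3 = (-6*b + h)*(-2*b + h)*(5*b + h)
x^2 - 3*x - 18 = (x - 6)*(x + 3)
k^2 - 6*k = k*(k - 6)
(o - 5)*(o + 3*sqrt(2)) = o^2 - 5*o + 3*sqrt(2)*o - 15*sqrt(2)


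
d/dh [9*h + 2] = 9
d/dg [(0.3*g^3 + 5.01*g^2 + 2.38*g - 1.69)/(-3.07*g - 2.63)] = (-1.842*g^3 - 17.7477*g^2 - 26.3526*g - 11.4477)/(9.4249*g^2 + 16.1482*g + 6.9169)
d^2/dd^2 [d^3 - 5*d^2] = 6*d - 10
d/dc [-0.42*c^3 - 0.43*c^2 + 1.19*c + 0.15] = -1.26*c^2 - 0.86*c + 1.19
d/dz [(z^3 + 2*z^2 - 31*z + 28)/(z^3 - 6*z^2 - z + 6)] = 2*(-4*z^2 + 22*z - 79)/(z^4 - 10*z^3 + 13*z^2 + 60*z + 36)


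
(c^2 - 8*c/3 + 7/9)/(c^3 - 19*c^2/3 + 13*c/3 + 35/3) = (c - 1/3)/(c^2 - 4*c - 5)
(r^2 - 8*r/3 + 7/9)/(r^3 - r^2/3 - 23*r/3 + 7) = (r - 1/3)/(r^2 + 2*r - 3)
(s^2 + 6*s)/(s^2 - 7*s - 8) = s*(s + 6)/(s^2 - 7*s - 8)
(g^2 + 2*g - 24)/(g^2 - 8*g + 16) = (g + 6)/(g - 4)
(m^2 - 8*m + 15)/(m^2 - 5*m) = (m - 3)/m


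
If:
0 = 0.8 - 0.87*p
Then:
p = 0.92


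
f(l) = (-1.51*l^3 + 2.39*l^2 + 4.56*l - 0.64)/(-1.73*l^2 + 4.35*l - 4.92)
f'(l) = (3.46*l - 4.35)*(-1.51*l^3 + 2.39*l^2 + 4.56*l - 0.64)/(-1.73*l^2 + 4.35*l - 4.92)^2 + (-4.53*l^2 + 4.78*l + 4.56)/(-1.73*l^2 + 4.35*l - 4.92)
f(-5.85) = -3.98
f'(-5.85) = 0.90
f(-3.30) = -1.69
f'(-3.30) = 0.89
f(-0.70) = 0.24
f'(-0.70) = 0.30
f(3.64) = 2.10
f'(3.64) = 1.73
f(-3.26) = -1.66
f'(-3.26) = 0.89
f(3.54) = 1.92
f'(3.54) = 1.79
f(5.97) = 5.16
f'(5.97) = 1.09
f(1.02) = -2.14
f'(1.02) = -2.84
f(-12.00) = -9.46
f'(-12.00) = 0.89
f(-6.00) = -4.12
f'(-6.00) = 0.90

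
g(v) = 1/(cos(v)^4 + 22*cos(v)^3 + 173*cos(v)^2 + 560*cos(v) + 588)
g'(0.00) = 0.00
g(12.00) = 0.00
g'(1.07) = 0.00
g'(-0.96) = -0.00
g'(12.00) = 0.00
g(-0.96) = 0.00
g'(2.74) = 0.00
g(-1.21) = 0.00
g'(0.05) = 0.00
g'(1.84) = 0.00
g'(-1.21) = -0.00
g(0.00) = 0.00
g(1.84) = 0.00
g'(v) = (4*sin(v)*cos(v)^3 + 66*sin(v)*cos(v)^2 + 346*sin(v)*cos(v) + 560*sin(v))/(cos(v)^4 + 22*cos(v)^3 + 173*cos(v)^2 + 560*cos(v) + 588)^2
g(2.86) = 0.01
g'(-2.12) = -0.00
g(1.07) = 0.00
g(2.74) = 0.00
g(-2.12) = 0.00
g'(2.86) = 0.00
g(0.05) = 0.00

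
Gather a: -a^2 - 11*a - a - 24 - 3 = -a^2 - 12*a - 27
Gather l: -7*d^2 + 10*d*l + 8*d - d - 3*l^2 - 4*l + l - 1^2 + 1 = -7*d^2 + 7*d - 3*l^2 + l*(10*d - 3)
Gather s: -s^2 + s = -s^2 + s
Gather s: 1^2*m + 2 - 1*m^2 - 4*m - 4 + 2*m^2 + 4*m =m^2 + m - 2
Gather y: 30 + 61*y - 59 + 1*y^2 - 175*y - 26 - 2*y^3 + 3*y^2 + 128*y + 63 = -2*y^3 + 4*y^2 + 14*y + 8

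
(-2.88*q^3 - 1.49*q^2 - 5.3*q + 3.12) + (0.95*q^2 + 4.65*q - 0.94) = -2.88*q^3 - 0.54*q^2 - 0.649999999999999*q + 2.18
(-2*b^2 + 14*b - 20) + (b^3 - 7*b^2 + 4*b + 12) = b^3 - 9*b^2 + 18*b - 8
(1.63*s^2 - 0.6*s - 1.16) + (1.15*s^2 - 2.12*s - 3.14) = 2.78*s^2 - 2.72*s - 4.3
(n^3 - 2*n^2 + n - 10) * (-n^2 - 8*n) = -n^5 - 6*n^4 + 15*n^3 + 2*n^2 + 80*n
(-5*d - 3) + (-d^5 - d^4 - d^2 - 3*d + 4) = -d^5 - d^4 - d^2 - 8*d + 1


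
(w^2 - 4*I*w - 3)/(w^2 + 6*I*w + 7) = (w - 3*I)/(w + 7*I)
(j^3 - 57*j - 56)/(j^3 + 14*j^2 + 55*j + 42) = (j - 8)/(j + 6)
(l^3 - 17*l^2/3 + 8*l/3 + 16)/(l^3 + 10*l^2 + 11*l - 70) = (3*l^3 - 17*l^2 + 8*l + 48)/(3*(l^3 + 10*l^2 + 11*l - 70))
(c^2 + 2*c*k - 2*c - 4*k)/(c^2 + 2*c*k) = (c - 2)/c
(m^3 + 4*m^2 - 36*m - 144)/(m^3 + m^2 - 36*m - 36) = (m + 4)/(m + 1)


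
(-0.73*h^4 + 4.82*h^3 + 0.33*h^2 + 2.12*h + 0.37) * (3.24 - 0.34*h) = 0.2482*h^5 - 4.004*h^4 + 15.5046*h^3 + 0.3484*h^2 + 6.743*h + 1.1988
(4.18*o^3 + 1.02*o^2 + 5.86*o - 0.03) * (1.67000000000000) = 6.9806*o^3 + 1.7034*o^2 + 9.7862*o - 0.0501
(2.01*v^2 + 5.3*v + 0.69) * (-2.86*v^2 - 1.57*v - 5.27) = -5.7486*v^4 - 18.3137*v^3 - 20.8871*v^2 - 29.0143*v - 3.6363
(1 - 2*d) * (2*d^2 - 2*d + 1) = -4*d^3 + 6*d^2 - 4*d + 1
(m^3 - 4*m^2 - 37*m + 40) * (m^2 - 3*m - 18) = m^5 - 7*m^4 - 43*m^3 + 223*m^2 + 546*m - 720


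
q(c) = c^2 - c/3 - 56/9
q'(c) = 2*c - 1/3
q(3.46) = 4.60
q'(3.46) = 6.59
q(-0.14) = -6.16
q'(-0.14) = -0.61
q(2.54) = -0.62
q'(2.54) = 4.75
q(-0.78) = -5.35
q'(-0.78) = -1.89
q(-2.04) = -1.38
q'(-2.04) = -4.41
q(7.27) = 44.21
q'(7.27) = 14.21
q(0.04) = -6.23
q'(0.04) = -0.25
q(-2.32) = -0.07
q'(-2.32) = -4.97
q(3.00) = 1.78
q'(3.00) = 5.67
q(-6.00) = 31.78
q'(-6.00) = -12.33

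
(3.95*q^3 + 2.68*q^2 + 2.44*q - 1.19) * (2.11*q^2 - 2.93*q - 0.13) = 8.3345*q^5 - 5.9187*q^4 - 3.2175*q^3 - 10.0085*q^2 + 3.1695*q + 0.1547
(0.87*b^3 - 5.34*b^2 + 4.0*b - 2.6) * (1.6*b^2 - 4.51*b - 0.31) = 1.392*b^5 - 12.4677*b^4 + 30.2137*b^3 - 20.5446*b^2 + 10.486*b + 0.806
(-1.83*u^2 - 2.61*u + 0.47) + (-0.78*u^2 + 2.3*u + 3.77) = -2.61*u^2 - 0.31*u + 4.24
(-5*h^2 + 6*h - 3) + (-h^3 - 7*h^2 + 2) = -h^3 - 12*h^2 + 6*h - 1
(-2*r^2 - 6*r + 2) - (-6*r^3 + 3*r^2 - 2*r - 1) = 6*r^3 - 5*r^2 - 4*r + 3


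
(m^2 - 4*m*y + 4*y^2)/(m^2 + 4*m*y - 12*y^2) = (m - 2*y)/(m + 6*y)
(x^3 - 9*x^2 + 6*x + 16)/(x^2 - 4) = (x^2 - 7*x - 8)/(x + 2)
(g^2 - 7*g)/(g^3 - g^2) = (g - 7)/(g*(g - 1))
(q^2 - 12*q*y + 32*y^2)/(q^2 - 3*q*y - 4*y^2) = (q - 8*y)/(q + y)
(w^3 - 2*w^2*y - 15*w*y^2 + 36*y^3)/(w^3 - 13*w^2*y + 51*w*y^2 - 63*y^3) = (-w - 4*y)/(-w + 7*y)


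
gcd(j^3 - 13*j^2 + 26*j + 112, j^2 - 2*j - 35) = j - 7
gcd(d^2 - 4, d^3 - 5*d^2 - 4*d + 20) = d^2 - 4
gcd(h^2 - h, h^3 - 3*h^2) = h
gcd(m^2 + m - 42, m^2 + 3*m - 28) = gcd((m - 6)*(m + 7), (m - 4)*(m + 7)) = m + 7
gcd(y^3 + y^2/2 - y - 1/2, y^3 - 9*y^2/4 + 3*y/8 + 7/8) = y^2 - y/2 - 1/2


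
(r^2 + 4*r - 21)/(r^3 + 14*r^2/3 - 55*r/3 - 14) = 3/(3*r + 2)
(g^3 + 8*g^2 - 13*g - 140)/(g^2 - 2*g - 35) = (g^2 + 3*g - 28)/(g - 7)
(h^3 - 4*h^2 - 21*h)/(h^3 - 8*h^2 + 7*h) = (h + 3)/(h - 1)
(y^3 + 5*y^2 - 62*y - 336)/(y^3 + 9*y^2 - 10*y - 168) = (y - 8)/(y - 4)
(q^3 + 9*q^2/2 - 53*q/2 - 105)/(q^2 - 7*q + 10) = (q^2 + 19*q/2 + 21)/(q - 2)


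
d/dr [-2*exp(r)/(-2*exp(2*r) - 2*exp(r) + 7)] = (-4*exp(2*r) - 14)*exp(r)/(4*exp(4*r) + 8*exp(3*r) - 24*exp(2*r) - 28*exp(r) + 49)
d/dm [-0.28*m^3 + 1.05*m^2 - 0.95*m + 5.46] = -0.84*m^2 + 2.1*m - 0.95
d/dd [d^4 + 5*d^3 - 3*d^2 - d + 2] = 4*d^3 + 15*d^2 - 6*d - 1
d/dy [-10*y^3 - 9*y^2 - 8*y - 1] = -30*y^2 - 18*y - 8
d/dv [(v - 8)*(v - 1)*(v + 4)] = 3*v^2 - 10*v - 28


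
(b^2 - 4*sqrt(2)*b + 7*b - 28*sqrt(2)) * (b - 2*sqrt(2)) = b^3 - 6*sqrt(2)*b^2 + 7*b^2 - 42*sqrt(2)*b + 16*b + 112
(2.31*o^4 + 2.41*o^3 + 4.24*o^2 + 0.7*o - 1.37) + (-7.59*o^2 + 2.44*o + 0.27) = 2.31*o^4 + 2.41*o^3 - 3.35*o^2 + 3.14*o - 1.1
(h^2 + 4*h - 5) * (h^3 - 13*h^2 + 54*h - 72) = h^5 - 9*h^4 - 3*h^3 + 209*h^2 - 558*h + 360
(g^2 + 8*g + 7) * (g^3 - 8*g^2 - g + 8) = g^5 - 58*g^3 - 56*g^2 + 57*g + 56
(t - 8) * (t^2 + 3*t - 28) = t^3 - 5*t^2 - 52*t + 224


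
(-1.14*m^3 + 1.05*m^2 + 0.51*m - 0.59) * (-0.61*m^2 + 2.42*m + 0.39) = 0.6954*m^5 - 3.3993*m^4 + 1.7853*m^3 + 2.0036*m^2 - 1.2289*m - 0.2301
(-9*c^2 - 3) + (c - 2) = -9*c^2 + c - 5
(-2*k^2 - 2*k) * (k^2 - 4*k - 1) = -2*k^4 + 6*k^3 + 10*k^2 + 2*k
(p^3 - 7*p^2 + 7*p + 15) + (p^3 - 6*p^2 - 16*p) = 2*p^3 - 13*p^2 - 9*p + 15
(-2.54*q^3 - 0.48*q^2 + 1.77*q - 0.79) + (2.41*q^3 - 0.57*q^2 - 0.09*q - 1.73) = -0.13*q^3 - 1.05*q^2 + 1.68*q - 2.52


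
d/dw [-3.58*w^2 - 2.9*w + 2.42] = -7.16*w - 2.9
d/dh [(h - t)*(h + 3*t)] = 2*h + 2*t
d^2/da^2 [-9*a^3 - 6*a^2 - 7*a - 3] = -54*a - 12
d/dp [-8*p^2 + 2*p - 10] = 2 - 16*p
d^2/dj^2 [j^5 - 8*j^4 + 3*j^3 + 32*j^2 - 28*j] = 20*j^3 - 96*j^2 + 18*j + 64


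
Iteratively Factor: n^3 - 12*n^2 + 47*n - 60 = (n - 5)*(n^2 - 7*n + 12) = (n - 5)*(n - 4)*(n - 3)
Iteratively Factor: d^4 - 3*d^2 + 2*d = (d)*(d^3 - 3*d + 2) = d*(d - 1)*(d^2 + d - 2) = d*(d - 1)^2*(d + 2)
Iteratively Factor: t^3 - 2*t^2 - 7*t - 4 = (t - 4)*(t^2 + 2*t + 1) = (t - 4)*(t + 1)*(t + 1)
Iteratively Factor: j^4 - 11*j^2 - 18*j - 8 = (j + 1)*(j^3 - j^2 - 10*j - 8) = (j + 1)^2*(j^2 - 2*j - 8) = (j - 4)*(j + 1)^2*(j + 2)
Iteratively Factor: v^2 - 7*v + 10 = (v - 2)*(v - 5)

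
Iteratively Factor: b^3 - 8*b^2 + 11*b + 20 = (b + 1)*(b^2 - 9*b + 20) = (b - 5)*(b + 1)*(b - 4)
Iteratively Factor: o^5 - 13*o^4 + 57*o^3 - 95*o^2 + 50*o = (o - 2)*(o^4 - 11*o^3 + 35*o^2 - 25*o) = (o - 5)*(o - 2)*(o^3 - 6*o^2 + 5*o) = o*(o - 5)*(o - 2)*(o^2 - 6*o + 5) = o*(o - 5)^2*(o - 2)*(o - 1)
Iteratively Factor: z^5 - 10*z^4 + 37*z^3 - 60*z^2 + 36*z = (z)*(z^4 - 10*z^3 + 37*z^2 - 60*z + 36) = z*(z - 2)*(z^3 - 8*z^2 + 21*z - 18) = z*(z - 3)*(z - 2)*(z^2 - 5*z + 6) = z*(z - 3)^2*(z - 2)*(z - 2)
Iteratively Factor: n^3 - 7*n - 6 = (n + 1)*(n^2 - n - 6) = (n + 1)*(n + 2)*(n - 3)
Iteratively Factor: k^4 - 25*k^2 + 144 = (k + 3)*(k^3 - 3*k^2 - 16*k + 48) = (k + 3)*(k + 4)*(k^2 - 7*k + 12) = (k - 4)*(k + 3)*(k + 4)*(k - 3)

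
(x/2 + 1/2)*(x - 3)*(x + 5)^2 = x^4/2 + 4*x^3 + x^2 - 40*x - 75/2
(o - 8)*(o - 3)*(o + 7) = o^3 - 4*o^2 - 53*o + 168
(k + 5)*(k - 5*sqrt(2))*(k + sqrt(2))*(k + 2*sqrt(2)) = k^4 - 2*sqrt(2)*k^3 + 5*k^3 - 26*k^2 - 10*sqrt(2)*k^2 - 130*k - 20*sqrt(2)*k - 100*sqrt(2)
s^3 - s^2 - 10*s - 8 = (s - 4)*(s + 1)*(s + 2)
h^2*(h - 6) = h^3 - 6*h^2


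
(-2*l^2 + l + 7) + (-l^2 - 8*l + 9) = -3*l^2 - 7*l + 16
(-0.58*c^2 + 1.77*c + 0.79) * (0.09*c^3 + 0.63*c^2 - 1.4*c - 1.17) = -0.0522*c^5 - 0.2061*c^4 + 1.9982*c^3 - 1.3017*c^2 - 3.1769*c - 0.9243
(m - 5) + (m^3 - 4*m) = m^3 - 3*m - 5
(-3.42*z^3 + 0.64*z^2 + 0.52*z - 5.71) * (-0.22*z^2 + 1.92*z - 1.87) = 0.7524*z^5 - 6.7072*z^4 + 7.5098*z^3 + 1.0578*z^2 - 11.9356*z + 10.6777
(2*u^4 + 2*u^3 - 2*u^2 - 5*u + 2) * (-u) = -2*u^5 - 2*u^4 + 2*u^3 + 5*u^2 - 2*u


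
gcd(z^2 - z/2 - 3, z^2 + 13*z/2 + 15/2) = z + 3/2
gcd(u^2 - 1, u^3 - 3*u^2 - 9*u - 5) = u + 1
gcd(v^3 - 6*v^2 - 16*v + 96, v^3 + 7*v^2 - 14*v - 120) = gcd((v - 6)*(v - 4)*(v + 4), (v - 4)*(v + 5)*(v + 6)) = v - 4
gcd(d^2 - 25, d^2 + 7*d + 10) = d + 5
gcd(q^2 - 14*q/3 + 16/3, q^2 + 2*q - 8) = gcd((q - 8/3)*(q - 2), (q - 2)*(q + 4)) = q - 2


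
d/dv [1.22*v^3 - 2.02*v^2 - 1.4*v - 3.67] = 3.66*v^2 - 4.04*v - 1.4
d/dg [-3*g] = -3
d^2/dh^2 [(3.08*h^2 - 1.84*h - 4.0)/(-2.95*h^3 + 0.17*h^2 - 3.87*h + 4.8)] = (-53.6074*h^6 + 96.0756*h^5 + 623.16036*h^4 - 688.634232*h^3 + 602.42208*h^2 + 315.04176*h + 39.72048)/(25.672375*h^9 - 4.438275*h^8 + 101.29179*h^7 - 136.965743*h^6 + 147.324294*h^5 - 336.849579*h^4 + 280.812123*h^3 - 227.41776*h^2 + 267.4944*h - 110.592)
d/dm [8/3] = 0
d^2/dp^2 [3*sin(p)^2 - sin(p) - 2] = sin(p) + 6*cos(2*p)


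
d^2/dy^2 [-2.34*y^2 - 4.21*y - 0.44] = -4.68000000000000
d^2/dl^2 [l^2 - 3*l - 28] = 2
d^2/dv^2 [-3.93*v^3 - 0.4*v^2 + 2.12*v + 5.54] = -23.58*v - 0.8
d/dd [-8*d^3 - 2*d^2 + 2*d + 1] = -24*d^2 - 4*d + 2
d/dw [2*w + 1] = 2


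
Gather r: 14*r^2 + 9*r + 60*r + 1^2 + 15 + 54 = 14*r^2 + 69*r + 70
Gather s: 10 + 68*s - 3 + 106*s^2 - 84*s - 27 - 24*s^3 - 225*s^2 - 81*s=-24*s^3 - 119*s^2 - 97*s - 20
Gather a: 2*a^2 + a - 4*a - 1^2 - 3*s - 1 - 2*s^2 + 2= 2*a^2 - 3*a - 2*s^2 - 3*s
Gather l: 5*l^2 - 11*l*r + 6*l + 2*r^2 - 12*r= 5*l^2 + l*(6 - 11*r) + 2*r^2 - 12*r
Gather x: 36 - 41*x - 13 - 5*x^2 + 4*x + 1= -5*x^2 - 37*x + 24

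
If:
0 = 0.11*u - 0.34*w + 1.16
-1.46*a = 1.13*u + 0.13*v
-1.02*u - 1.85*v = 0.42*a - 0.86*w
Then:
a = 7.80189897768495 - 2.32900956359239*w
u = 3.09090909090909*w - 10.5454545454545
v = 4.0430086841816 - 0.710563922172145*w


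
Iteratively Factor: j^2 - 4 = (j + 2)*(j - 2)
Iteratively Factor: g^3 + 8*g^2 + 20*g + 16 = (g + 2)*(g^2 + 6*g + 8) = (g + 2)^2*(g + 4)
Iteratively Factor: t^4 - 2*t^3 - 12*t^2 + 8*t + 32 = (t - 4)*(t^3 + 2*t^2 - 4*t - 8) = (t - 4)*(t - 2)*(t^2 + 4*t + 4) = (t - 4)*(t - 2)*(t + 2)*(t + 2)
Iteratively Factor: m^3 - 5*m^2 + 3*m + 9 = (m - 3)*(m^2 - 2*m - 3) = (m - 3)*(m + 1)*(m - 3)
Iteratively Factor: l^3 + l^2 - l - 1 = (l - 1)*(l^2 + 2*l + 1) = (l - 1)*(l + 1)*(l + 1)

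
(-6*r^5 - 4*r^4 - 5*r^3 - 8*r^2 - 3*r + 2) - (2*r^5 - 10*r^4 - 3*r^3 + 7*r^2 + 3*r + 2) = -8*r^5 + 6*r^4 - 2*r^3 - 15*r^2 - 6*r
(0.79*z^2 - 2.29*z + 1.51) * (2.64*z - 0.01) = 2.0856*z^3 - 6.0535*z^2 + 4.0093*z - 0.0151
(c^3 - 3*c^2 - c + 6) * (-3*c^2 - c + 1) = -3*c^5 + 8*c^4 + 7*c^3 - 20*c^2 - 7*c + 6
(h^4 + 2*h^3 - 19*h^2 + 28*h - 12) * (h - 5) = h^5 - 3*h^4 - 29*h^3 + 123*h^2 - 152*h + 60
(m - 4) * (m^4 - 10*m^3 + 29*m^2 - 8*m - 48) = m^5 - 14*m^4 + 69*m^3 - 124*m^2 - 16*m + 192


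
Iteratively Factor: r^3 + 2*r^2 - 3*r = (r)*(r^2 + 2*r - 3) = r*(r - 1)*(r + 3)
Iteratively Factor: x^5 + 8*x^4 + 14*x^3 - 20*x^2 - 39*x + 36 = (x - 1)*(x^4 + 9*x^3 + 23*x^2 + 3*x - 36) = (x - 1)^2*(x^3 + 10*x^2 + 33*x + 36) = (x - 1)^2*(x + 3)*(x^2 + 7*x + 12) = (x - 1)^2*(x + 3)^2*(x + 4)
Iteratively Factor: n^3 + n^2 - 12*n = (n - 3)*(n^2 + 4*n) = (n - 3)*(n + 4)*(n)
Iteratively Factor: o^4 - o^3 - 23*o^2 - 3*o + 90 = (o + 3)*(o^3 - 4*o^2 - 11*o + 30) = (o + 3)^2*(o^2 - 7*o + 10) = (o - 5)*(o + 3)^2*(o - 2)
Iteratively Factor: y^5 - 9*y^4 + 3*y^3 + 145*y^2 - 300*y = (y - 5)*(y^4 - 4*y^3 - 17*y^2 + 60*y) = (y - 5)^2*(y^3 + y^2 - 12*y) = y*(y - 5)^2*(y^2 + y - 12) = y*(y - 5)^2*(y - 3)*(y + 4)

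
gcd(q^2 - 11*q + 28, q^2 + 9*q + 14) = 1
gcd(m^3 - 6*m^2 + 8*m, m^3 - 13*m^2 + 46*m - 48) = m - 2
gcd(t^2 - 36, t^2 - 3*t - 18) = t - 6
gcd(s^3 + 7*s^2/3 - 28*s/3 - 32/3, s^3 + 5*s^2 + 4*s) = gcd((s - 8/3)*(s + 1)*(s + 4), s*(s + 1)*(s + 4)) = s^2 + 5*s + 4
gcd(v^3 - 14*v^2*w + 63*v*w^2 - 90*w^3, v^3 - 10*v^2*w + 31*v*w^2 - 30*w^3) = v^2 - 8*v*w + 15*w^2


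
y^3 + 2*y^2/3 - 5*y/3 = y*(y - 1)*(y + 5/3)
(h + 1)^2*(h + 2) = h^3 + 4*h^2 + 5*h + 2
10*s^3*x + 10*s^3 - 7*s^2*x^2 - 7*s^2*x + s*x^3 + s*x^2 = (-5*s + x)*(-2*s + x)*(s*x + s)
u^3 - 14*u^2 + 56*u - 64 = (u - 8)*(u - 4)*(u - 2)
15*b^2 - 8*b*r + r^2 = (-5*b + r)*(-3*b + r)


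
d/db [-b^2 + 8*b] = 8 - 2*b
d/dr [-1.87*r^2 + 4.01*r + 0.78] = 4.01 - 3.74*r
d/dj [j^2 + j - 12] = 2*j + 1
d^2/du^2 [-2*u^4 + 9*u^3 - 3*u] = 6*u*(9 - 4*u)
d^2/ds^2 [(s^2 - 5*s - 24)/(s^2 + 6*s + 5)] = 2*(-11*s^3 - 87*s^2 - 357*s - 569)/(s^6 + 18*s^5 + 123*s^4 + 396*s^3 + 615*s^2 + 450*s + 125)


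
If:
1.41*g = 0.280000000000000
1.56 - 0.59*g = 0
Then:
No Solution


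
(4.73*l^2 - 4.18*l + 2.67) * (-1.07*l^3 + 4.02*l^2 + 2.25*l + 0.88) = -5.0611*l^5 + 23.4872*l^4 - 9.01799999999999*l^3 + 5.4908*l^2 + 2.3291*l + 2.3496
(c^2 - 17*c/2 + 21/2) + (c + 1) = c^2 - 15*c/2 + 23/2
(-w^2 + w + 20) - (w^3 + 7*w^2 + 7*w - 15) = -w^3 - 8*w^2 - 6*w + 35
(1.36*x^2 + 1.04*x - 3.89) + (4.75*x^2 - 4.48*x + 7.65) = 6.11*x^2 - 3.44*x + 3.76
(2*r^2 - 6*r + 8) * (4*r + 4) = 8*r^3 - 16*r^2 + 8*r + 32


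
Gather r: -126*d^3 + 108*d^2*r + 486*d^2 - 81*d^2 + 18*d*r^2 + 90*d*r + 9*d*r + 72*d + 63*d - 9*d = -126*d^3 + 405*d^2 + 18*d*r^2 + 126*d + r*(108*d^2 + 99*d)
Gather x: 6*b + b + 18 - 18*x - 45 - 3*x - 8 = 7*b - 21*x - 35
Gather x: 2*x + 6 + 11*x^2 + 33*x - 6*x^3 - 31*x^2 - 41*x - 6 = -6*x^3 - 20*x^2 - 6*x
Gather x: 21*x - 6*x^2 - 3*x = -6*x^2 + 18*x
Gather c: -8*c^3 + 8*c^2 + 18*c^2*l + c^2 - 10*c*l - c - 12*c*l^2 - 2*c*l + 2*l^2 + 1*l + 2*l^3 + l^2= -8*c^3 + c^2*(18*l + 9) + c*(-12*l^2 - 12*l - 1) + 2*l^3 + 3*l^2 + l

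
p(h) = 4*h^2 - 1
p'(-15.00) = -120.00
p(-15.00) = 899.00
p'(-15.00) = -120.00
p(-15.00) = 899.00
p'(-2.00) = -16.00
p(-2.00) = 15.00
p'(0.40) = 3.20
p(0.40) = -0.36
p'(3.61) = 28.88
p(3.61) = 51.13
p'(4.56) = 36.48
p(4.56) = 82.17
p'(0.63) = 5.04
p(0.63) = 0.59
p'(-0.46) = -3.68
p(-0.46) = -0.15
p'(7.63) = 61.04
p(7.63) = 231.87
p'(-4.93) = -39.44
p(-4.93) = 96.22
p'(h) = 8*h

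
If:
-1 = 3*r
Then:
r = -1/3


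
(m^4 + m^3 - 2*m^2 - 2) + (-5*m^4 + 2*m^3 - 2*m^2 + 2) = -4*m^4 + 3*m^3 - 4*m^2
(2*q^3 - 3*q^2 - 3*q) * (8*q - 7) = 16*q^4 - 38*q^3 - 3*q^2 + 21*q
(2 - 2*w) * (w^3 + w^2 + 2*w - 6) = -2*w^4 - 2*w^2 + 16*w - 12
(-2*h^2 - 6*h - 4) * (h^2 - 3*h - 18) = -2*h^4 + 50*h^2 + 120*h + 72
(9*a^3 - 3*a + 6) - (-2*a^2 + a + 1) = 9*a^3 + 2*a^2 - 4*a + 5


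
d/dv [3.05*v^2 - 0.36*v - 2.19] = 6.1*v - 0.36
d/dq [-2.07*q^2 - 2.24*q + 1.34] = -4.14*q - 2.24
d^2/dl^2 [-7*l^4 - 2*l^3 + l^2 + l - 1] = -84*l^2 - 12*l + 2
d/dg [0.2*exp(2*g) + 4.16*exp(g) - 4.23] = (0.4*exp(g) + 4.16)*exp(g)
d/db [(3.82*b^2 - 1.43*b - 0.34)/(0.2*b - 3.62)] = (0.764*b^2 - 27.6568*b + 5.2446)/(0.04*b^2 - 1.448*b + 13.1044)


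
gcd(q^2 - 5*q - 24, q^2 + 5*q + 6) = q + 3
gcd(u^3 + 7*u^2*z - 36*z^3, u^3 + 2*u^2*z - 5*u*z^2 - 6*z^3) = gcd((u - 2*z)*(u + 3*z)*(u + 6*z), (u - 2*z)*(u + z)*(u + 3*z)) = -u^2 - u*z + 6*z^2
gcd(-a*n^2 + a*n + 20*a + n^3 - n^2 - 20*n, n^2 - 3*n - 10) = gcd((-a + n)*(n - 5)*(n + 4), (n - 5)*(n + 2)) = n - 5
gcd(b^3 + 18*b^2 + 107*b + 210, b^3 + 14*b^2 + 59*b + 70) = b^2 + 12*b + 35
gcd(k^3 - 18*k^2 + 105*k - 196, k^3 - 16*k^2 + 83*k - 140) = k^2 - 11*k + 28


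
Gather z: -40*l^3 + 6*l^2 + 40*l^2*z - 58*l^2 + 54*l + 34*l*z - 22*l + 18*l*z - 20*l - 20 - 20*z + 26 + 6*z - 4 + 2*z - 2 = -40*l^3 - 52*l^2 + 12*l + z*(40*l^2 + 52*l - 12)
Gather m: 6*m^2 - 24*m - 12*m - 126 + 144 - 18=6*m^2 - 36*m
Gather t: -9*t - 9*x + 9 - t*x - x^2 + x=t*(-x - 9) - x^2 - 8*x + 9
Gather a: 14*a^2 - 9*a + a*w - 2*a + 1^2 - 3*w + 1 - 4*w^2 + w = 14*a^2 + a*(w - 11) - 4*w^2 - 2*w + 2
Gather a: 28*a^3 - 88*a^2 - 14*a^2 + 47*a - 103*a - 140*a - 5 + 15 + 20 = 28*a^3 - 102*a^2 - 196*a + 30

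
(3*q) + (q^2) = q^2 + 3*q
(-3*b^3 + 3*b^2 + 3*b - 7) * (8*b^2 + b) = -24*b^5 + 21*b^4 + 27*b^3 - 53*b^2 - 7*b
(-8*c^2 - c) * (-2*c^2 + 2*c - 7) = 16*c^4 - 14*c^3 + 54*c^2 + 7*c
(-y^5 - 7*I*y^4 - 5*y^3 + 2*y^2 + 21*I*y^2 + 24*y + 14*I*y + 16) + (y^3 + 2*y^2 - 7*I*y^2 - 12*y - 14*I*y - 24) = -y^5 - 7*I*y^4 - 4*y^3 + 4*y^2 + 14*I*y^2 + 12*y - 8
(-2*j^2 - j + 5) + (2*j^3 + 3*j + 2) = 2*j^3 - 2*j^2 + 2*j + 7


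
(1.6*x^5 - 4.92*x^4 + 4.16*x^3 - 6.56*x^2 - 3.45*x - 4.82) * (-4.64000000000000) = -7.424*x^5 + 22.8288*x^4 - 19.3024*x^3 + 30.4384*x^2 + 16.008*x + 22.3648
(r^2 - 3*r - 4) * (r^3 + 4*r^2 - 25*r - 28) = r^5 + r^4 - 41*r^3 + 31*r^2 + 184*r + 112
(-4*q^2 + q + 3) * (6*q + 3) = -24*q^3 - 6*q^2 + 21*q + 9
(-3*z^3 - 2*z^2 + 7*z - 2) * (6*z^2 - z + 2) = -18*z^5 - 9*z^4 + 38*z^3 - 23*z^2 + 16*z - 4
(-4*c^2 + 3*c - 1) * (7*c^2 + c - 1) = -28*c^4 + 17*c^3 - 4*c + 1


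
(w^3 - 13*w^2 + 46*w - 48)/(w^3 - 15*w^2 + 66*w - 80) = (w - 3)/(w - 5)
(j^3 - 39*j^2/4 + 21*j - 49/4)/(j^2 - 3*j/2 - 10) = (-4*j^3 + 39*j^2 - 84*j + 49)/(2*(-2*j^2 + 3*j + 20))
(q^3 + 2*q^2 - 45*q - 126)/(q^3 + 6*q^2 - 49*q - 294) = (q + 3)/(q + 7)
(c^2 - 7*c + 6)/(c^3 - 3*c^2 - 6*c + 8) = (c - 6)/(c^2 - 2*c - 8)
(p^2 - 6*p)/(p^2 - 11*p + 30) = p/(p - 5)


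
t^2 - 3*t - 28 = (t - 7)*(t + 4)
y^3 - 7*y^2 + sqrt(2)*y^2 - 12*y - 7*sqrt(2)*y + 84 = (y - 7)*(y - 2*sqrt(2))*(y + 3*sqrt(2))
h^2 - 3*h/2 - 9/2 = (h - 3)*(h + 3/2)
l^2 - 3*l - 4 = (l - 4)*(l + 1)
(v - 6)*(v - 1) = v^2 - 7*v + 6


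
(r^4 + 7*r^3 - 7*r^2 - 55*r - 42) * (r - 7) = r^5 - 56*r^3 - 6*r^2 + 343*r + 294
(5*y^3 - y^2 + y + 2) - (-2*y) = 5*y^3 - y^2 + 3*y + 2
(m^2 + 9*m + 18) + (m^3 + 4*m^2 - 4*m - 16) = m^3 + 5*m^2 + 5*m + 2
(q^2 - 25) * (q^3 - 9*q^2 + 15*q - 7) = q^5 - 9*q^4 - 10*q^3 + 218*q^2 - 375*q + 175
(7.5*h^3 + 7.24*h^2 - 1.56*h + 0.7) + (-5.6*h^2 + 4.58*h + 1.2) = 7.5*h^3 + 1.64*h^2 + 3.02*h + 1.9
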